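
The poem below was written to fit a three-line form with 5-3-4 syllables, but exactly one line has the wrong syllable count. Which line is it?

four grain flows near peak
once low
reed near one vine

Line 1: four(1) + grain(1) + flows(1) + near(1) + peak(1) = 5 ✓
Line 2: once(1) + low(1) = 2 (expected 3)
Line 3: reed(1) + near(1) + one(1) + vine(1) = 4 ✓

The second line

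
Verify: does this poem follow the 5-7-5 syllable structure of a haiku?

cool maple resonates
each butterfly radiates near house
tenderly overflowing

No

Line 1: cool(1) + maple(2) + resonates(3) = 6 (expected 5)
Line 2: each(1) + butterfly(3) + radiates(3) + near(1) + house(1) = 9 (expected 7)
Line 3: tenderly(3) + overflowing(4) = 7 (expected 5)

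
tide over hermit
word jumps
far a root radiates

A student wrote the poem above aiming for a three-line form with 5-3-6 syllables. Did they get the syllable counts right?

No

Line 1: tide(1) + over(2) + hermit(2) = 5 ✓
Line 2: word(1) + jumps(1) = 2 (expected 3)
Line 3: far(1) + a(1) + root(1) + radiates(3) = 6 ✓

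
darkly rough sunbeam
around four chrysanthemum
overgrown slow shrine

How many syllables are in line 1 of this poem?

5

Line 1: darkly(2) + rough(1) + sunbeam(2) = 5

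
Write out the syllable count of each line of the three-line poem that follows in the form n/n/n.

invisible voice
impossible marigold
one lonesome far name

Line 1: invisible (4), voice (1) → 5
Line 2: impossible (4), marigold (3) → 7
Line 3: one (1), lonesome (2), far (1), name (1) → 5

5/7/5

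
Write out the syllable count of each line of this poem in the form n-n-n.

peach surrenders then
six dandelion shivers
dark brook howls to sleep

Line 1: peach(1) + surrenders(3) + then(1) = 5
Line 2: six(1) + dandelion(4) + shivers(2) = 7
Line 3: dark(1) + brook(1) + howls(1) + to(1) + sleep(1) = 5

5-7-5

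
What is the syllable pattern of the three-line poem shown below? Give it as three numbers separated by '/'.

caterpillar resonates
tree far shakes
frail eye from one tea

Line 1: "caterpillar resonates": 4+3 = 7
Line 2: "tree far shakes": 1+1+1 = 3
Line 3: "frail eye from one tea": 1+1+1+1+1 = 5

7/3/5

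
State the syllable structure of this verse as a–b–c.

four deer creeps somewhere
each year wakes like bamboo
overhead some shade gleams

Line 1: "four deer creeps somewhere": 1+1+1+2 = 5
Line 2: "each year wakes like bamboo": 1+1+1+1+2 = 6
Line 3: "overhead some shade gleams": 3+1+1+1 = 6

5–6–6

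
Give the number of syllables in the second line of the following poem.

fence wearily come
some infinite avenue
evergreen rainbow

The second line: some (1), infinite (3), avenue (3) → 7

7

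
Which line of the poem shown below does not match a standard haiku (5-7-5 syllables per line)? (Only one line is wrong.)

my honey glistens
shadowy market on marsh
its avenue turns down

Line 1: "my honey glistens": 1+2+2 = 5 ✓
Line 2: "shadowy market on marsh": 3+2+1+1 = 7 ✓
Line 3: "its avenue turns down": 1+3+1+1 = 6 (expected 5)

Line 3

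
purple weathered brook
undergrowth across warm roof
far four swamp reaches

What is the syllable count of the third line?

5

The third line: far (1), four (1), swamp (1), reaches (2) → 5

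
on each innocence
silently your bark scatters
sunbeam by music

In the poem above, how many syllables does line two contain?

7

Line two: silently(3) + your(1) + bark(1) + scatters(2) = 7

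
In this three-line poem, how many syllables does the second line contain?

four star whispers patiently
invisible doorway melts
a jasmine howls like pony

7

The second line: "invisible doorway melts": 4+2+1 = 7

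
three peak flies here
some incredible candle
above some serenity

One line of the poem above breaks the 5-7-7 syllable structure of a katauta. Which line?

Line 1: "three peak flies here": 1+1+1+1 = 4 (expected 5)
Line 2: "some incredible candle": 1+4+2 = 7 ✓
Line 3: "above some serenity": 2+1+4 = 7 ✓

Line 1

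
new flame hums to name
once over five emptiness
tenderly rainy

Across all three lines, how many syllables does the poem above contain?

17

Line 1: new(1) + flame(1) + hums(1) + to(1) + name(1) = 5
Line 2: once(1) + over(2) + five(1) + emptiness(3) = 7
Line 3: tenderly(3) + rainy(2) = 5
Total: 5 + 7 + 5 = 17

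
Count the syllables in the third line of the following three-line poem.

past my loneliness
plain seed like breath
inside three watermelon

7

The third line: inside(2) + three(1) + watermelon(4) = 7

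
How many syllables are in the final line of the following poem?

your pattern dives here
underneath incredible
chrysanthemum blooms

5

The final line: chrysanthemum (4), blooms (1) → 5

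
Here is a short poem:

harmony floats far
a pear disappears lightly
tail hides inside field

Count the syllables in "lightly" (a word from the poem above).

2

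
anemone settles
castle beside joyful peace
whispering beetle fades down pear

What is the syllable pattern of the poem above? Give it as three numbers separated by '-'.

6-7-8

Line 1: anemone (4), settles (2) → 6
Line 2: castle (2), beside (2), joyful (2), peace (1) → 7
Line 3: whispering (3), beetle (2), fades (1), down (1), pear (1) → 8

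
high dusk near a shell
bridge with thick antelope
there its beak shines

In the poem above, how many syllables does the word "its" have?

"its" has 1 syllable.

1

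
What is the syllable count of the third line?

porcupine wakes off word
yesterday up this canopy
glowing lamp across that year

The third line: glowing(2) + lamp(1) + across(2) + that(1) + year(1) = 7

7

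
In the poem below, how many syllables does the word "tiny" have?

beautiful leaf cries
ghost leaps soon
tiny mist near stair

2

"tiny" has 2 syllables.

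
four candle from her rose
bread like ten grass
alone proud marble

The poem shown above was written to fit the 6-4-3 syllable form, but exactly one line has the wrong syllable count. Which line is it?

Line 1: "four candle from her rose": 1+2+1+1+1 = 6 ✓
Line 2: "bread like ten grass": 1+1+1+1 = 4 ✓
Line 3: "alone proud marble": 2+1+2 = 5 (expected 3)

The third line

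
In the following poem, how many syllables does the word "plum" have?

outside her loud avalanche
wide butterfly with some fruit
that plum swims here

1

"plum" has 1 syllable.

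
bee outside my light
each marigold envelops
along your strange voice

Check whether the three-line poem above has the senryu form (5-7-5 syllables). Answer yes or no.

Yes

Line 1: bee(1) + outside(2) + my(1) + light(1) = 5 ✓
Line 2: each(1) + marigold(3) + envelops(3) = 7 ✓
Line 3: along(2) + your(1) + strange(1) + voice(1) = 5 ✓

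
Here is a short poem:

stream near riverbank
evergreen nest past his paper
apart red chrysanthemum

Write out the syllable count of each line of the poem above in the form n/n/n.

5/8/7

Line 1: "stream near riverbank": 1+1+3 = 5
Line 2: "evergreen nest past his paper": 3+1+1+1+2 = 8
Line 3: "apart red chrysanthemum": 2+1+4 = 7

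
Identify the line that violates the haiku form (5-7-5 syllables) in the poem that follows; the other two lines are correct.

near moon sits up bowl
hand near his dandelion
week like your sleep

The third line

Line 1: "near moon sits up bowl": 1+1+1+1+1 = 5 ✓
Line 2: "hand near his dandelion": 1+1+1+4 = 7 ✓
Line 3: "week like your sleep": 1+1+1+1 = 4 (expected 5)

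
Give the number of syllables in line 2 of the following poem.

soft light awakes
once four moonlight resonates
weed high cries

7

Line 2: "once four moonlight resonates": 1+1+2+3 = 7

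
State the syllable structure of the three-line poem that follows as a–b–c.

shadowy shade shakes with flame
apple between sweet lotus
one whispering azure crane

Line 1: "shadowy shade shakes with flame": 3+1+1+1+1 = 7
Line 2: "apple between sweet lotus": 2+2+1+2 = 7
Line 3: "one whispering azure crane": 1+3+2+1 = 7

7–7–7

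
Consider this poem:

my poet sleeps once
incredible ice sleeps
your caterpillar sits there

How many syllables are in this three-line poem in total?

Line 1: "my poet sleeps once": 1+2+1+1 = 5
Line 2: "incredible ice sleeps": 4+1+1 = 6
Line 3: "your caterpillar sits there": 1+4+1+1 = 7
Total: 5 + 6 + 7 = 18

18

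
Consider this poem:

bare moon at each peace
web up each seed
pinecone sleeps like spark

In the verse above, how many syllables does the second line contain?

4

The second line: "web up each seed": 1+1+1+1 = 4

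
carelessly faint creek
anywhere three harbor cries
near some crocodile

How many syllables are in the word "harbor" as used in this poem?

2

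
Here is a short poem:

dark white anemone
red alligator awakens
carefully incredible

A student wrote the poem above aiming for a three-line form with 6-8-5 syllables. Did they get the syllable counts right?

No

Line 1: dark(1) + white(1) + anemone(4) = 6 ✓
Line 2: red(1) + alligator(4) + awakens(3) = 8 ✓
Line 3: carefully(3) + incredible(4) = 7 (expected 5)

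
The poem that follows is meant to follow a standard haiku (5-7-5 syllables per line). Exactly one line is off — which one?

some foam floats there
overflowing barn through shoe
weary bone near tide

Line 1: some(1) + foam(1) + floats(1) + there(1) = 4 (expected 5)
Line 2: overflowing(4) + barn(1) + through(1) + shoe(1) = 7 ✓
Line 3: weary(2) + bone(1) + near(1) + tide(1) = 5 ✓

The first line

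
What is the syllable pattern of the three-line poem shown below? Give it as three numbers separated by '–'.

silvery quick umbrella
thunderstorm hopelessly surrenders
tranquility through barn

Line 1: silvery(3) + quick(1) + umbrella(3) = 7
Line 2: thunderstorm(3) + hopelessly(3) + surrenders(3) = 9
Line 3: tranquility(4) + through(1) + barn(1) = 6

7–9–6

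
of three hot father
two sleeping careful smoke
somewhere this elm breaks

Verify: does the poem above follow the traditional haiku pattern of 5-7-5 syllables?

No

Line 1: of(1) + three(1) + hot(1) + father(2) = 5 ✓
Line 2: two(1) + sleeping(2) + careful(2) + smoke(1) = 6 (expected 7)
Line 3: somewhere(2) + this(1) + elm(1) + breaks(1) = 5 ✓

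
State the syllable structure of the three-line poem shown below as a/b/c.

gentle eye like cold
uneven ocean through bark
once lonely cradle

Line 1: gentle(2) + eye(1) + like(1) + cold(1) = 5
Line 2: uneven(3) + ocean(2) + through(1) + bark(1) = 7
Line 3: once(1) + lonely(2) + cradle(2) = 5

5/7/5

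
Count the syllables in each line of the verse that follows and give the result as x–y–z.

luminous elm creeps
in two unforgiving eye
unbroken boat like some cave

Line 1: "luminous elm creeps": 3+1+1 = 5
Line 2: "in two unforgiving eye": 1+1+4+1 = 7
Line 3: "unbroken boat like some cave": 3+1+1+1+1 = 7

5–7–7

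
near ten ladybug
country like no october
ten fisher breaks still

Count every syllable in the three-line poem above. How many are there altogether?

Line 1: near (1), ten (1), ladybug (3) → 5
Line 2: country (2), like (1), no (1), october (3) → 7
Line 3: ten (1), fisher (2), breaks (1), still (1) → 5
Total: 5 + 7 + 5 = 17

17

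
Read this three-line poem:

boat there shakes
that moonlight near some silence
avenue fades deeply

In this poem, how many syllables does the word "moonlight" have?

2

"moonlight" has 2 syllables.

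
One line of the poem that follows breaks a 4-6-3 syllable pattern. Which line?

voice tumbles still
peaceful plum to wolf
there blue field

Line 1: "voice tumbles still": 1+2+1 = 4 ✓
Line 2: "peaceful plum to wolf": 2+1+1+1 = 5 (expected 6)
Line 3: "there blue field": 1+1+1 = 3 ✓

Line 2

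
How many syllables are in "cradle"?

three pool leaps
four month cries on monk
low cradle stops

2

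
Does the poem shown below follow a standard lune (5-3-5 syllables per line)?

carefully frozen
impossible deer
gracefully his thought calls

Line 1: "carefully frozen": 3+2 = 5 ✓
Line 2: "impossible deer": 4+1 = 5 (expected 3)
Line 3: "gracefully his thought calls": 3+1+1+1 = 6 (expected 5)

No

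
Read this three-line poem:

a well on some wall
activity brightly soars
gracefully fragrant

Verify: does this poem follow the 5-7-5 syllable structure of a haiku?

Line 1: "a well on some wall": 1+1+1+1+1 = 5 ✓
Line 2: "activity brightly soars": 4+2+1 = 7 ✓
Line 3: "gracefully fragrant": 3+2 = 5 ✓

Yes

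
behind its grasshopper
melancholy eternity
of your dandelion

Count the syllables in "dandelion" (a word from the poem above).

4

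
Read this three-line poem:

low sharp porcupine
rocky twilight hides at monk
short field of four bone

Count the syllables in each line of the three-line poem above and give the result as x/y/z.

Line 1: "low sharp porcupine": 1+1+3 = 5
Line 2: "rocky twilight hides at monk": 2+2+1+1+1 = 7
Line 3: "short field of four bone": 1+1+1+1+1 = 5

5/7/5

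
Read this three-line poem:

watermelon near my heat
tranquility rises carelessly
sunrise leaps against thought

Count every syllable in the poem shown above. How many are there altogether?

22

Line 1: watermelon(4) + near(1) + my(1) + heat(1) = 7
Line 2: tranquility(4) + rises(2) + carelessly(3) = 9
Line 3: sunrise(2) + leaps(1) + against(2) + thought(1) = 6
Total: 7 + 9 + 6 = 22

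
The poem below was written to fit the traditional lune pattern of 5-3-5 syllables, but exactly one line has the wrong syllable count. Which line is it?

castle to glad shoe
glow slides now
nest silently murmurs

The third line

Line 1: castle(2) + to(1) + glad(1) + shoe(1) = 5 ✓
Line 2: glow(1) + slides(1) + now(1) = 3 ✓
Line 3: nest(1) + silently(3) + murmurs(2) = 6 (expected 5)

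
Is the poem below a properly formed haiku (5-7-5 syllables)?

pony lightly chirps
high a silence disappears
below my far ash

Yes

Line 1: pony(2) + lightly(2) + chirps(1) = 5 ✓
Line 2: high(1) + a(1) + silence(2) + disappears(3) = 7 ✓
Line 3: below(2) + my(1) + far(1) + ash(1) = 5 ✓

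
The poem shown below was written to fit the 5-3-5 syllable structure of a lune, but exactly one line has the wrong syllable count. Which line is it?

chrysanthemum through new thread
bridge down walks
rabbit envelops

Line 1: "chrysanthemum through new thread": 4+1+1+1 = 7 (expected 5)
Line 2: "bridge down walks": 1+1+1 = 3 ✓
Line 3: "rabbit envelops": 2+3 = 5 ✓

The first line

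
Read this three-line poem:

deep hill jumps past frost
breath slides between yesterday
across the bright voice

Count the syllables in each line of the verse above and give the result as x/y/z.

Line 1: deep(1) + hill(1) + jumps(1) + past(1) + frost(1) = 5
Line 2: breath(1) + slides(1) + between(2) + yesterday(3) = 7
Line 3: across(2) + the(1) + bright(1) + voice(1) = 5

5/7/5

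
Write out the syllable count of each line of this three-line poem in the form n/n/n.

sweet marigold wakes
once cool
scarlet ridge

5/2/3

Line 1: "sweet marigold wakes": 1+3+1 = 5
Line 2: "once cool": 1+1 = 2
Line 3: "scarlet ridge": 2+1 = 3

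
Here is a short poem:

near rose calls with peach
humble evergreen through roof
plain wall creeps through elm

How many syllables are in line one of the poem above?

Line one: "near rose calls with peach": 1+1+1+1+1 = 5

5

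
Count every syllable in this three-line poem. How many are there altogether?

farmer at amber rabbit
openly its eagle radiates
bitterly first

Line 1: farmer (2), at (1), amber (2), rabbit (2) → 7
Line 2: openly (3), its (1), eagle (2), radiates (3) → 9
Line 3: bitterly (3), first (1) → 4
Total: 7 + 9 + 4 = 20

20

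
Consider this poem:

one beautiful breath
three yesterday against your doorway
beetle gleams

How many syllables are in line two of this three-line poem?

9

Line two: three(1) + yesterday(3) + against(2) + your(1) + doorway(2) = 9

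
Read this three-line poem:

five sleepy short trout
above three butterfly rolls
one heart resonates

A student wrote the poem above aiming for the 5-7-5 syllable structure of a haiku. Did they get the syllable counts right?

Line 1: "five sleepy short trout": 1+2+1+1 = 5 ✓
Line 2: "above three butterfly rolls": 2+1+3+1 = 7 ✓
Line 3: "one heart resonates": 1+1+3 = 5 ✓

Yes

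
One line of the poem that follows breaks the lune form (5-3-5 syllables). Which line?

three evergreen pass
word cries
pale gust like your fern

Line 2

Line 1: three(1) + evergreen(3) + pass(1) = 5 ✓
Line 2: word(1) + cries(1) = 2 (expected 3)
Line 3: pale(1) + gust(1) + like(1) + your(1) + fern(1) = 5 ✓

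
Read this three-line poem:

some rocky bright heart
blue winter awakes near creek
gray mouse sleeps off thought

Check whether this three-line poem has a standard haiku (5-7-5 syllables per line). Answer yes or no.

Yes

Line 1: some (1), rocky (2), bright (1), heart (1) → 5 ✓
Line 2: blue (1), winter (2), awakes (2), near (1), creek (1) → 7 ✓
Line 3: gray (1), mouse (1), sleeps (1), off (1), thought (1) → 5 ✓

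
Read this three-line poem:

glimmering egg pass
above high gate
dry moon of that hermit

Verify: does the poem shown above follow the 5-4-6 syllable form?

Line 1: "glimmering egg pass": 3+1+1 = 5 ✓
Line 2: "above high gate": 2+1+1 = 4 ✓
Line 3: "dry moon of that hermit": 1+1+1+1+2 = 6 ✓

Yes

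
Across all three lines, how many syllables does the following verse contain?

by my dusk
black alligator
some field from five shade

Line 1: by(1) + my(1) + dusk(1) = 3
Line 2: black(1) + alligator(4) = 5
Line 3: some(1) + field(1) + from(1) + five(1) + shade(1) = 5
Total: 3 + 5 + 5 = 13

13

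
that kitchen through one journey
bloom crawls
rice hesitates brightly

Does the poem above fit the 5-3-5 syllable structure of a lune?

Line 1: "that kitchen through one journey": 1+2+1+1+2 = 7 (expected 5)
Line 2: "bloom crawls": 1+1 = 2 (expected 3)
Line 3: "rice hesitates brightly": 1+3+2 = 6 (expected 5)

No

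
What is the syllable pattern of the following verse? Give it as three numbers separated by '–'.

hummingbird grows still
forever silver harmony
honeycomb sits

Line 1: hummingbird (3), grows (1), still (1) → 5
Line 2: forever (3), silver (2), harmony (3) → 8
Line 3: honeycomb (3), sits (1) → 4

5–8–4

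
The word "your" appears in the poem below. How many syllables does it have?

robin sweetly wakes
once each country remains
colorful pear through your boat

1

"your" has 1 syllable.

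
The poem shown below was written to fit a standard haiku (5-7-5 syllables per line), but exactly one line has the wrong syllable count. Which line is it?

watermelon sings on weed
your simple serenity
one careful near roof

Line 1

Line 1: watermelon(4) + sings(1) + on(1) + weed(1) = 7 (expected 5)
Line 2: your(1) + simple(2) + serenity(4) = 7 ✓
Line 3: one(1) + careful(2) + near(1) + roof(1) = 5 ✓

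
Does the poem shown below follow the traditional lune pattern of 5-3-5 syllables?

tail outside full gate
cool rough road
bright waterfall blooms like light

No

Line 1: tail (1), outside (2), full (1), gate (1) → 5 ✓
Line 2: cool (1), rough (1), road (1) → 3 ✓
Line 3: bright (1), waterfall (3), blooms (1), like (1), light (1) → 7 (expected 5)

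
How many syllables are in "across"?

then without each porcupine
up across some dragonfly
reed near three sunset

2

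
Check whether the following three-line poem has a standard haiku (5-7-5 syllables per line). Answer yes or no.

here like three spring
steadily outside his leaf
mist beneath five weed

No

Line 1: here (1), like (1), three (1), spring (1) → 4 (expected 5)
Line 2: steadily (3), outside (2), his (1), leaf (1) → 7 ✓
Line 3: mist (1), beneath (2), five (1), weed (1) → 5 ✓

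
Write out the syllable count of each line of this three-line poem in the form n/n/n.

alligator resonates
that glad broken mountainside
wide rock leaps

7/7/3

Line 1: alligator(4) + resonates(3) = 7
Line 2: that(1) + glad(1) + broken(2) + mountainside(3) = 7
Line 3: wide(1) + rock(1) + leaps(1) = 3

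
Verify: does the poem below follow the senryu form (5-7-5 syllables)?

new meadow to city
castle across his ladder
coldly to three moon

No

Line 1: new (1), meadow (2), to (1), city (2) → 6 (expected 5)
Line 2: castle (2), across (2), his (1), ladder (2) → 7 ✓
Line 3: coldly (2), to (1), three (1), moon (1) → 5 ✓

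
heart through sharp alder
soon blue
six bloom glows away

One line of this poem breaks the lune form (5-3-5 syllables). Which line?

Line 2

Line 1: "heart through sharp alder": 1+1+1+2 = 5 ✓
Line 2: "soon blue": 1+1 = 2 (expected 3)
Line 3: "six bloom glows away": 1+1+1+2 = 5 ✓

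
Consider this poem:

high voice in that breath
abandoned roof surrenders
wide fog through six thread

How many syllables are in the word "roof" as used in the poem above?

1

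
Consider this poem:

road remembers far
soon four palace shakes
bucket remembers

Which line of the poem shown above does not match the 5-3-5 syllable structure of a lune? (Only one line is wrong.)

Line 1: "road remembers far": 1+3+1 = 5 ✓
Line 2: "soon four palace shakes": 1+1+2+1 = 5 (expected 3)
Line 3: "bucket remembers": 2+3 = 5 ✓

Line 2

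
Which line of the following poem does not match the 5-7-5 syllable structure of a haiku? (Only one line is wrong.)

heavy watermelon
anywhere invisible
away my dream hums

The first line

Line 1: heavy(2) + watermelon(4) = 6 (expected 5)
Line 2: anywhere(3) + invisible(4) = 7 ✓
Line 3: away(2) + my(1) + dream(1) + hums(1) = 5 ✓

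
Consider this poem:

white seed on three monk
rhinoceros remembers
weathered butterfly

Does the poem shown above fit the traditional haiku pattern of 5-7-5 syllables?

Yes

Line 1: white(1) + seed(1) + on(1) + three(1) + monk(1) = 5 ✓
Line 2: rhinoceros(4) + remembers(3) = 7 ✓
Line 3: weathered(2) + butterfly(3) = 5 ✓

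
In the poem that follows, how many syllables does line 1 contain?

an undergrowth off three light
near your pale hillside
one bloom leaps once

Line 1: "an undergrowth off three light": 1+3+1+1+1 = 7

7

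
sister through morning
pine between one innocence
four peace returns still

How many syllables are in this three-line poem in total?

Line 1: sister (2), through (1), morning (2) → 5
Line 2: pine (1), between (2), one (1), innocence (3) → 7
Line 3: four (1), peace (1), returns (2), still (1) → 5
Total: 5 + 7 + 5 = 17

17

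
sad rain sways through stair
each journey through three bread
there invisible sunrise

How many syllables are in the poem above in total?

18

Line 1: "sad rain sways through stair": 1+1+1+1+1 = 5
Line 2: "each journey through three bread": 1+2+1+1+1 = 6
Line 3: "there invisible sunrise": 1+4+2 = 7
Total: 5 + 6 + 7 = 18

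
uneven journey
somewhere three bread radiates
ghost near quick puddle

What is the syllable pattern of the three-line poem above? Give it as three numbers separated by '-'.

Line 1: uneven (3), journey (2) → 5
Line 2: somewhere (2), three (1), bread (1), radiates (3) → 7
Line 3: ghost (1), near (1), quick (1), puddle (2) → 5

5-7-5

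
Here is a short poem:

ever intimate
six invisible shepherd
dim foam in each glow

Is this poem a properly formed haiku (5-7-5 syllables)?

Line 1: "ever intimate": 2+3 = 5 ✓
Line 2: "six invisible shepherd": 1+4+2 = 7 ✓
Line 3: "dim foam in each glow": 1+1+1+1+1 = 5 ✓

Yes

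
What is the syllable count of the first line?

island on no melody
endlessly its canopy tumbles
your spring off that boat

7

The first line: island (2), on (1), no (1), melody (3) → 7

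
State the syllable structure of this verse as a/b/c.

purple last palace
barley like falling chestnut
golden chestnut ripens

Line 1: "purple last palace": 2+1+2 = 5
Line 2: "barley like falling chestnut": 2+1+2+2 = 7
Line 3: "golden chestnut ripens": 2+2+2 = 6

5/7/6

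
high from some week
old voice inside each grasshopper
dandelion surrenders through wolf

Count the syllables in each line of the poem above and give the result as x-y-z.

Line 1: high(1) + from(1) + some(1) + week(1) = 4
Line 2: old(1) + voice(1) + inside(2) + each(1) + grasshopper(3) = 8
Line 3: dandelion(4) + surrenders(3) + through(1) + wolf(1) = 9

4-8-9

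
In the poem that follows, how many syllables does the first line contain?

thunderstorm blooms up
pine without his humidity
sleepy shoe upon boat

The first line: "thunderstorm blooms up": 3+1+1 = 5

5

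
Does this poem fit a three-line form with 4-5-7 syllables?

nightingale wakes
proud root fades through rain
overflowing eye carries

Yes

Line 1: nightingale (3), wakes (1) → 4 ✓
Line 2: proud (1), root (1), fades (1), through (1), rain (1) → 5 ✓
Line 3: overflowing (4), eye (1), carries (2) → 7 ✓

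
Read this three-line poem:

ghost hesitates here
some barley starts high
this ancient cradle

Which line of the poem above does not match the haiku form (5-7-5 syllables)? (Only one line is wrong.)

Line 1: "ghost hesitates here": 1+3+1 = 5 ✓
Line 2: "some barley starts high": 1+2+1+1 = 5 (expected 7)
Line 3: "this ancient cradle": 1+2+2 = 5 ✓

The second line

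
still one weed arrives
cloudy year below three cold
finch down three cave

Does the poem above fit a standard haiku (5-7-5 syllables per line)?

Line 1: still (1), one (1), weed (1), arrives (2) → 5 ✓
Line 2: cloudy (2), year (1), below (2), three (1), cold (1) → 7 ✓
Line 3: finch (1), down (1), three (1), cave (1) → 4 (expected 5)

No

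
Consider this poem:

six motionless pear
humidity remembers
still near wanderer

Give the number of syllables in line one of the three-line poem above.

Line one: "six motionless pear": 1+3+1 = 5

5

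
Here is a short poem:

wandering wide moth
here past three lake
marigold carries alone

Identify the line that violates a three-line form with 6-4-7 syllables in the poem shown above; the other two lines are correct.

Line 1: wandering(3) + wide(1) + moth(1) = 5 (expected 6)
Line 2: here(1) + past(1) + three(1) + lake(1) = 4 ✓
Line 3: marigold(3) + carries(2) + alone(2) = 7 ✓

The first line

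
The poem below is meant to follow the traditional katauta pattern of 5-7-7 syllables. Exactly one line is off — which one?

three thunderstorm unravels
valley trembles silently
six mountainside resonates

The first line

Line 1: "three thunderstorm unravels": 1+3+3 = 7 (expected 5)
Line 2: "valley trembles silently": 2+2+3 = 7 ✓
Line 3: "six mountainside resonates": 1+3+3 = 7 ✓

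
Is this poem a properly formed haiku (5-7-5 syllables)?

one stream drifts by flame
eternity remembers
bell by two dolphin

Yes

Line 1: "one stream drifts by flame": 1+1+1+1+1 = 5 ✓
Line 2: "eternity remembers": 4+3 = 7 ✓
Line 3: "bell by two dolphin": 1+1+1+2 = 5 ✓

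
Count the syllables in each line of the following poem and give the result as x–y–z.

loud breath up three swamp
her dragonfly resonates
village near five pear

Line 1: loud (1), breath (1), up (1), three (1), swamp (1) → 5
Line 2: her (1), dragonfly (3), resonates (3) → 7
Line 3: village (2), near (1), five (1), pear (1) → 5

5–7–5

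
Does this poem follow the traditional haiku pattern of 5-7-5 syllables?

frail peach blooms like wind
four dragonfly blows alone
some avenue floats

Yes

Line 1: "frail peach blooms like wind": 1+1+1+1+1 = 5 ✓
Line 2: "four dragonfly blows alone": 1+3+1+2 = 7 ✓
Line 3: "some avenue floats": 1+3+1 = 5 ✓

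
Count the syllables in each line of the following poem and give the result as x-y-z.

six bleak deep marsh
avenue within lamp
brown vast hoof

4-6-3

Line 1: six (1), bleak (1), deep (1), marsh (1) → 4
Line 2: avenue (3), within (2), lamp (1) → 6
Line 3: brown (1), vast (1), hoof (1) → 3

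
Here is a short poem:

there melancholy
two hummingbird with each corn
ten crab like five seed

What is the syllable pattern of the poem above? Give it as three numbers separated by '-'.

Line 1: there (1), melancholy (4) → 5
Line 2: two (1), hummingbird (3), with (1), each (1), corn (1) → 7
Line 3: ten (1), crab (1), like (1), five (1), seed (1) → 5

5-7-5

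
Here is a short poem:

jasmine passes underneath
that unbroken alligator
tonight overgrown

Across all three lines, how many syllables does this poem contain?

Line 1: jasmine (2), passes (2), underneath (3) → 7
Line 2: that (1), unbroken (3), alligator (4) → 8
Line 3: tonight (2), overgrown (3) → 5
Total: 7 + 8 + 5 = 20

20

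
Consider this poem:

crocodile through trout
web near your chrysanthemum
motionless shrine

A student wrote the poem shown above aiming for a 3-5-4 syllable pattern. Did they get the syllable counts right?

No

Line 1: crocodile(3) + through(1) + trout(1) = 5 (expected 3)
Line 2: web(1) + near(1) + your(1) + chrysanthemum(4) = 7 (expected 5)
Line 3: motionless(3) + shrine(1) = 4 ✓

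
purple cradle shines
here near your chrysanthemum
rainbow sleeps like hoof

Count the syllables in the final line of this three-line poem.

5

The final line: "rainbow sleeps like hoof": 2+1+1+1 = 5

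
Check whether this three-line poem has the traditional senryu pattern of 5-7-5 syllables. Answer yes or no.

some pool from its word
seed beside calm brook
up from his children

No

Line 1: some (1), pool (1), from (1), its (1), word (1) → 5 ✓
Line 2: seed (1), beside (2), calm (1), brook (1) → 5 (expected 7)
Line 3: up (1), from (1), his (1), children (2) → 5 ✓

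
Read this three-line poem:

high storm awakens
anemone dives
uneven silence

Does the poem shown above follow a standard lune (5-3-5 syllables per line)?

Line 1: high (1), storm (1), awakens (3) → 5 ✓
Line 2: anemone (4), dives (1) → 5 (expected 3)
Line 3: uneven (3), silence (2) → 5 ✓

No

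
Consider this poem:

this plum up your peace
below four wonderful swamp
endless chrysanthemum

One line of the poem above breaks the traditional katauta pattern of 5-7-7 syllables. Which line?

Line 1: this (1), plum (1), up (1), your (1), peace (1) → 5 ✓
Line 2: below (2), four (1), wonderful (3), swamp (1) → 7 ✓
Line 3: endless (2), chrysanthemum (4) → 6 (expected 7)

The third line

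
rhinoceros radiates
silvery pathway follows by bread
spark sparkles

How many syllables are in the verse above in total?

Line 1: "rhinoceros radiates": 4+3 = 7
Line 2: "silvery pathway follows by bread": 3+2+2+1+1 = 9
Line 3: "spark sparkles": 1+2 = 3
Total: 7 + 9 + 3 = 19

19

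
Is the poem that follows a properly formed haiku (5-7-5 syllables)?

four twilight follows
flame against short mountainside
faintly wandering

Yes

Line 1: "four twilight follows": 1+2+2 = 5 ✓
Line 2: "flame against short mountainside": 1+2+1+3 = 7 ✓
Line 3: "faintly wandering": 2+3 = 5 ✓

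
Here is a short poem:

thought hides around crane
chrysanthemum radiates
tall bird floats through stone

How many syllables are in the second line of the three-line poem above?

The second line: chrysanthemum (4), radiates (3) → 7

7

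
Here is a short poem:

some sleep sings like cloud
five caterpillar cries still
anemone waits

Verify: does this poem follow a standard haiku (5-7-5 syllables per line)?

Yes

Line 1: some (1), sleep (1), sings (1), like (1), cloud (1) → 5 ✓
Line 2: five (1), caterpillar (4), cries (1), still (1) → 7 ✓
Line 3: anemone (4), waits (1) → 5 ✓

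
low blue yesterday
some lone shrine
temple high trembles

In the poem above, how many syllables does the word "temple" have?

2

"temple" has 2 syllables.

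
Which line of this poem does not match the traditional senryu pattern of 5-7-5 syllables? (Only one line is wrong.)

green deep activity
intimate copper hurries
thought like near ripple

The first line

Line 1: green (1), deep (1), activity (4) → 6 (expected 5)
Line 2: intimate (3), copper (2), hurries (2) → 7 ✓
Line 3: thought (1), like (1), near (1), ripple (2) → 5 ✓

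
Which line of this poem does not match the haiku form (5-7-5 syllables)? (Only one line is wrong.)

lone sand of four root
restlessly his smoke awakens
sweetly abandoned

Line 1: lone(1) + sand(1) + of(1) + four(1) + root(1) = 5 ✓
Line 2: restlessly(3) + his(1) + smoke(1) + awakens(3) = 8 (expected 7)
Line 3: sweetly(2) + abandoned(3) = 5 ✓

The second line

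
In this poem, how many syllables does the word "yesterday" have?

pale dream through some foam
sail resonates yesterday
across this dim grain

3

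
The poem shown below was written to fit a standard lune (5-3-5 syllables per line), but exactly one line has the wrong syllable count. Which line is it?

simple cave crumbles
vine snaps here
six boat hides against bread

Line 3

Line 1: "simple cave crumbles": 2+1+2 = 5 ✓
Line 2: "vine snaps here": 1+1+1 = 3 ✓
Line 3: "six boat hides against bread": 1+1+1+2+1 = 6 (expected 5)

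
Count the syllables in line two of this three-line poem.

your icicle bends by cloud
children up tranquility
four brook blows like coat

Line two: children(2) + up(1) + tranquility(4) = 7

7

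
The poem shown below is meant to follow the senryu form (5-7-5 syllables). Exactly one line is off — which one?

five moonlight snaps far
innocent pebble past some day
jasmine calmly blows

Line 1: "five moonlight snaps far": 1+2+1+1 = 5 ✓
Line 2: "innocent pebble past some day": 3+2+1+1+1 = 8 (expected 7)
Line 3: "jasmine calmly blows": 2+2+1 = 5 ✓

Line 2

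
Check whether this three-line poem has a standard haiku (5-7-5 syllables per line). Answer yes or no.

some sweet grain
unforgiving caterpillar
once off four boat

Line 1: some (1), sweet (1), grain (1) → 3 (expected 5)
Line 2: unforgiving (4), caterpillar (4) → 8 (expected 7)
Line 3: once (1), off (1), four (1), boat (1) → 4 (expected 5)

No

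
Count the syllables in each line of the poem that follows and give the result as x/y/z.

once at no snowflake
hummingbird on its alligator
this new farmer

Line 1: once(1) + at(1) + no(1) + snowflake(2) = 5
Line 2: hummingbird(3) + on(1) + its(1) + alligator(4) = 9
Line 3: this(1) + new(1) + farmer(2) = 4

5/9/4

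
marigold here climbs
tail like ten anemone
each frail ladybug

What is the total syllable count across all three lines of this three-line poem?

17

Line 1: "marigold here climbs": 3+1+1 = 5
Line 2: "tail like ten anemone": 1+1+1+4 = 7
Line 3: "each frail ladybug": 1+1+3 = 5
Total: 5 + 7 + 5 = 17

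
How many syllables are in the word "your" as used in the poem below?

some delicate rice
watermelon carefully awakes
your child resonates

1

"your" has 1 syllable.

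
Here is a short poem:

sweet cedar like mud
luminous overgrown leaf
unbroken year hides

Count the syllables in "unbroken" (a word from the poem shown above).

"unbroken" has 3 syllables.

3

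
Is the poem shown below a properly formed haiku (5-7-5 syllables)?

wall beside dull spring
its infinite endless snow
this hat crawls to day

Yes

Line 1: "wall beside dull spring": 1+2+1+1 = 5 ✓
Line 2: "its infinite endless snow": 1+3+2+1 = 7 ✓
Line 3: "this hat crawls to day": 1+1+1+1+1 = 5 ✓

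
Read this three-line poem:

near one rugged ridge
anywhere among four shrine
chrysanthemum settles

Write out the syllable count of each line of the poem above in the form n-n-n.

Line 1: "near one rugged ridge": 1+1+2+1 = 5
Line 2: "anywhere among four shrine": 3+2+1+1 = 7
Line 3: "chrysanthemum settles": 4+2 = 6

5-7-6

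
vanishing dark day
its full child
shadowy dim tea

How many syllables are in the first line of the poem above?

5

The first line: vanishing(3) + dark(1) + day(1) = 5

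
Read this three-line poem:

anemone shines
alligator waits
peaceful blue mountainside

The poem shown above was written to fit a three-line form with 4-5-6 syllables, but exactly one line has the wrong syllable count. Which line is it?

Line 1: anemone (4), shines (1) → 5 (expected 4)
Line 2: alligator (4), waits (1) → 5 ✓
Line 3: peaceful (2), blue (1), mountainside (3) → 6 ✓

Line 1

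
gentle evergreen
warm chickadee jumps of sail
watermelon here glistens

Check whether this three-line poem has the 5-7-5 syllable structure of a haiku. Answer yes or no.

No

Line 1: gentle (2), evergreen (3) → 5 ✓
Line 2: warm (1), chickadee (3), jumps (1), of (1), sail (1) → 7 ✓
Line 3: watermelon (4), here (1), glistens (2) → 7 (expected 5)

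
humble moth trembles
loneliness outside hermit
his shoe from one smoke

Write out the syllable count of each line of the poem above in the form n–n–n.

Line 1: "humble moth trembles": 2+1+2 = 5
Line 2: "loneliness outside hermit": 3+2+2 = 7
Line 3: "his shoe from one smoke": 1+1+1+1+1 = 5

5–7–5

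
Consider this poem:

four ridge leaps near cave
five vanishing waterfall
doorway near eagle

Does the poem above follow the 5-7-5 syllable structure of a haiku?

Line 1: four(1) + ridge(1) + leaps(1) + near(1) + cave(1) = 5 ✓
Line 2: five(1) + vanishing(3) + waterfall(3) = 7 ✓
Line 3: doorway(2) + near(1) + eagle(2) = 5 ✓

Yes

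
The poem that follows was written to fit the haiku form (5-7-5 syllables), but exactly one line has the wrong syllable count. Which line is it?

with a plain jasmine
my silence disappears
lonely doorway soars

Line 2

Line 1: with(1) + a(1) + plain(1) + jasmine(2) = 5 ✓
Line 2: my(1) + silence(2) + disappears(3) = 6 (expected 7)
Line 3: lonely(2) + doorway(2) + soars(1) = 5 ✓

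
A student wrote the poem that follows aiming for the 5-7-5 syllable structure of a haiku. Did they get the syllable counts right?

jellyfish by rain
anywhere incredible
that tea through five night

Yes

Line 1: jellyfish (3), by (1), rain (1) → 5 ✓
Line 2: anywhere (3), incredible (4) → 7 ✓
Line 3: that (1), tea (1), through (1), five (1), night (1) → 5 ✓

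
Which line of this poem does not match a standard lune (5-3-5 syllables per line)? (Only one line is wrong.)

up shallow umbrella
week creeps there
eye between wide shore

Line 1

Line 1: "up shallow umbrella": 1+2+3 = 6 (expected 5)
Line 2: "week creeps there": 1+1+1 = 3 ✓
Line 3: "eye between wide shore": 1+2+1+1 = 5 ✓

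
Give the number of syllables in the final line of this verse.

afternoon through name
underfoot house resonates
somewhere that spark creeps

The final line: somewhere (2), that (1), spark (1), creeps (1) → 5

5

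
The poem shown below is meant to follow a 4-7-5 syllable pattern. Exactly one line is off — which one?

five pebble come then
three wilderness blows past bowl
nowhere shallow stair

Line 1: "five pebble come then": 1+2+1+1 = 5 (expected 4)
Line 2: "three wilderness blows past bowl": 1+3+1+1+1 = 7 ✓
Line 3: "nowhere shallow stair": 2+2+1 = 5 ✓

The first line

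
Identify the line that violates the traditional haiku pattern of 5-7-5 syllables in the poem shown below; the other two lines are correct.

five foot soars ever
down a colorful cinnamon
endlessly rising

Line 2

Line 1: five(1) + foot(1) + soars(1) + ever(2) = 5 ✓
Line 2: down(1) + a(1) + colorful(3) + cinnamon(3) = 8 (expected 7)
Line 3: endlessly(3) + rising(2) = 5 ✓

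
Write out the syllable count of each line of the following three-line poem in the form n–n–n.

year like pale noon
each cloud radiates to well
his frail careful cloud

Line 1: year(1) + like(1) + pale(1) + noon(1) = 4
Line 2: each(1) + cloud(1) + radiates(3) + to(1) + well(1) = 7
Line 3: his(1) + frail(1) + careful(2) + cloud(1) = 5

4–7–5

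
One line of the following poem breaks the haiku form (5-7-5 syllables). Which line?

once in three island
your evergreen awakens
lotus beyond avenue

The third line

Line 1: once (1), in (1), three (1), island (2) → 5 ✓
Line 2: your (1), evergreen (3), awakens (3) → 7 ✓
Line 3: lotus (2), beyond (2), avenue (3) → 7 (expected 5)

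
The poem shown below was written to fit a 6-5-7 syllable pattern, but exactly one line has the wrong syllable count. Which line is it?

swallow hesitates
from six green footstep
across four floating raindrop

Line 1

Line 1: swallow (2), hesitates (3) → 5 (expected 6)
Line 2: from (1), six (1), green (1), footstep (2) → 5 ✓
Line 3: across (2), four (1), floating (2), raindrop (2) → 7 ✓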